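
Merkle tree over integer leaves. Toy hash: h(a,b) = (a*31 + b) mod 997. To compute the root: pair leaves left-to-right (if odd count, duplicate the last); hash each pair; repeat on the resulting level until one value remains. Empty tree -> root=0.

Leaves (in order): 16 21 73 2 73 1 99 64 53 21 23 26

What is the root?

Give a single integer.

L0: [16, 21, 73, 2, 73, 1, 99, 64, 53, 21, 23, 26]
L1: h(16,21)=(16*31+21)%997=517 h(73,2)=(73*31+2)%997=271 h(73,1)=(73*31+1)%997=270 h(99,64)=(99*31+64)%997=142 h(53,21)=(53*31+21)%997=667 h(23,26)=(23*31+26)%997=739 -> [517, 271, 270, 142, 667, 739]
L2: h(517,271)=(517*31+271)%997=346 h(270,142)=(270*31+142)%997=536 h(667,739)=(667*31+739)%997=479 -> [346, 536, 479]
L3: h(346,536)=(346*31+536)%997=295 h(479,479)=(479*31+479)%997=373 -> [295, 373]
L4: h(295,373)=(295*31+373)%997=545 -> [545]

Answer: 545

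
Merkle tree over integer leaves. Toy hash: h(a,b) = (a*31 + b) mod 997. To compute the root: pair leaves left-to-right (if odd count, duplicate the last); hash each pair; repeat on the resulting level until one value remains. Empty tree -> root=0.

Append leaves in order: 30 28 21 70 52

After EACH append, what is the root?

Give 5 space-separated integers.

Answer: 30 958 460 509 234

Derivation:
After append 30 (leaves=[30]):
  L0: [30]
  root=30
After append 28 (leaves=[30, 28]):
  L0: [30, 28]
  L1: h(30,28)=(30*31+28)%997=958 -> [958]
  root=958
After append 21 (leaves=[30, 28, 21]):
  L0: [30, 28, 21]
  L1: h(30,28)=(30*31+28)%997=958 h(21,21)=(21*31+21)%997=672 -> [958, 672]
  L2: h(958,672)=(958*31+672)%997=460 -> [460]
  root=460
After append 70 (leaves=[30, 28, 21, 70]):
  L0: [30, 28, 21, 70]
  L1: h(30,28)=(30*31+28)%997=958 h(21,70)=(21*31+70)%997=721 -> [958, 721]
  L2: h(958,721)=(958*31+721)%997=509 -> [509]
  root=509
After append 52 (leaves=[30, 28, 21, 70, 52]):
  L0: [30, 28, 21, 70, 52]
  L1: h(30,28)=(30*31+28)%997=958 h(21,70)=(21*31+70)%997=721 h(52,52)=(52*31+52)%997=667 -> [958, 721, 667]
  L2: h(958,721)=(958*31+721)%997=509 h(667,667)=(667*31+667)%997=407 -> [509, 407]
  L3: h(509,407)=(509*31+407)%997=234 -> [234]
  root=234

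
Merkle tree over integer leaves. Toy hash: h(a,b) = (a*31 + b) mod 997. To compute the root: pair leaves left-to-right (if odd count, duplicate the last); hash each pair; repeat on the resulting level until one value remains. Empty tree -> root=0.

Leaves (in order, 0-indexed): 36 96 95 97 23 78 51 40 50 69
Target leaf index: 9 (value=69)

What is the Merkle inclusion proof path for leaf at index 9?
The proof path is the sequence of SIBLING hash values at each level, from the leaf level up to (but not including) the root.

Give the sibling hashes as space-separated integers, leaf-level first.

Answer: 50 622 961 43

Derivation:
L0 (leaves): [36, 96, 95, 97, 23, 78, 51, 40, 50, 69], target index=9
L1: h(36,96)=(36*31+96)%997=215 [pair 0] h(95,97)=(95*31+97)%997=51 [pair 1] h(23,78)=(23*31+78)%997=791 [pair 2] h(51,40)=(51*31+40)%997=624 [pair 3] h(50,69)=(50*31+69)%997=622 [pair 4] -> [215, 51, 791, 624, 622]
  Sibling for proof at L0: 50
L2: h(215,51)=(215*31+51)%997=734 [pair 0] h(791,624)=(791*31+624)%997=220 [pair 1] h(622,622)=(622*31+622)%997=961 [pair 2] -> [734, 220, 961]
  Sibling for proof at L1: 622
L3: h(734,220)=(734*31+220)%997=43 [pair 0] h(961,961)=(961*31+961)%997=842 [pair 1] -> [43, 842]
  Sibling for proof at L2: 961
L4: h(43,842)=(43*31+842)%997=181 [pair 0] -> [181]
  Sibling for proof at L3: 43
Root: 181
Proof path (sibling hashes from leaf to root): [50, 622, 961, 43]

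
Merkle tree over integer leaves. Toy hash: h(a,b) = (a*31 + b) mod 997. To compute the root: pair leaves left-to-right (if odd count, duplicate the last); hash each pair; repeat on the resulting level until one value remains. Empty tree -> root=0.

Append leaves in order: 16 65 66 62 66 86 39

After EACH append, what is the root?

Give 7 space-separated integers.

After append 16 (leaves=[16]):
  L0: [16]
  root=16
After append 65 (leaves=[16, 65]):
  L0: [16, 65]
  L1: h(16,65)=(16*31+65)%997=561 -> [561]
  root=561
After append 66 (leaves=[16, 65, 66]):
  L0: [16, 65, 66]
  L1: h(16,65)=(16*31+65)%997=561 h(66,66)=(66*31+66)%997=118 -> [561, 118]
  L2: h(561,118)=(561*31+118)%997=560 -> [560]
  root=560
After append 62 (leaves=[16, 65, 66, 62]):
  L0: [16, 65, 66, 62]
  L1: h(16,65)=(16*31+65)%997=561 h(66,62)=(66*31+62)%997=114 -> [561, 114]
  L2: h(561,114)=(561*31+114)%997=556 -> [556]
  root=556
After append 66 (leaves=[16, 65, 66, 62, 66]):
  L0: [16, 65, 66, 62, 66]
  L1: h(16,65)=(16*31+65)%997=561 h(66,62)=(66*31+62)%997=114 h(66,66)=(66*31+66)%997=118 -> [561, 114, 118]
  L2: h(561,114)=(561*31+114)%997=556 h(118,118)=(118*31+118)%997=785 -> [556, 785]
  L3: h(556,785)=(556*31+785)%997=75 -> [75]
  root=75
After append 86 (leaves=[16, 65, 66, 62, 66, 86]):
  L0: [16, 65, 66, 62, 66, 86]
  L1: h(16,65)=(16*31+65)%997=561 h(66,62)=(66*31+62)%997=114 h(66,86)=(66*31+86)%997=138 -> [561, 114, 138]
  L2: h(561,114)=(561*31+114)%997=556 h(138,138)=(138*31+138)%997=428 -> [556, 428]
  L3: h(556,428)=(556*31+428)%997=715 -> [715]
  root=715
After append 39 (leaves=[16, 65, 66, 62, 66, 86, 39]):
  L0: [16, 65, 66, 62, 66, 86, 39]
  L1: h(16,65)=(16*31+65)%997=561 h(66,62)=(66*31+62)%997=114 h(66,86)=(66*31+86)%997=138 h(39,39)=(39*31+39)%997=251 -> [561, 114, 138, 251]
  L2: h(561,114)=(561*31+114)%997=556 h(138,251)=(138*31+251)%997=541 -> [556, 541]
  L3: h(556,541)=(556*31+541)%997=828 -> [828]
  root=828

Answer: 16 561 560 556 75 715 828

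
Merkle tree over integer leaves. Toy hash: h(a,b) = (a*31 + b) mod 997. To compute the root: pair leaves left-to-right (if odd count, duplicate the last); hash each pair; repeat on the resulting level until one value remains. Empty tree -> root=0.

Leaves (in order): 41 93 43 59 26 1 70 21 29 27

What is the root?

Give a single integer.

L0: [41, 93, 43, 59, 26, 1, 70, 21, 29, 27]
L1: h(41,93)=(41*31+93)%997=367 h(43,59)=(43*31+59)%997=395 h(26,1)=(26*31+1)%997=807 h(70,21)=(70*31+21)%997=197 h(29,27)=(29*31+27)%997=926 -> [367, 395, 807, 197, 926]
L2: h(367,395)=(367*31+395)%997=805 h(807,197)=(807*31+197)%997=289 h(926,926)=(926*31+926)%997=719 -> [805, 289, 719]
L3: h(805,289)=(805*31+289)%997=319 h(719,719)=(719*31+719)%997=77 -> [319, 77]
L4: h(319,77)=(319*31+77)%997=993 -> [993]

Answer: 993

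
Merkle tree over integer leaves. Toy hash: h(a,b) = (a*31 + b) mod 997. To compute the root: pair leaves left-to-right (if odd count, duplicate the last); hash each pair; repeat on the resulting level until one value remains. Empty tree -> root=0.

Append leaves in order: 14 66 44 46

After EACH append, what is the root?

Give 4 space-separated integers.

After append 14 (leaves=[14]):
  L0: [14]
  root=14
After append 66 (leaves=[14, 66]):
  L0: [14, 66]
  L1: h(14,66)=(14*31+66)%997=500 -> [500]
  root=500
After append 44 (leaves=[14, 66, 44]):
  L0: [14, 66, 44]
  L1: h(14,66)=(14*31+66)%997=500 h(44,44)=(44*31+44)%997=411 -> [500, 411]
  L2: h(500,411)=(500*31+411)%997=956 -> [956]
  root=956
After append 46 (leaves=[14, 66, 44, 46]):
  L0: [14, 66, 44, 46]
  L1: h(14,66)=(14*31+66)%997=500 h(44,46)=(44*31+46)%997=413 -> [500, 413]
  L2: h(500,413)=(500*31+413)%997=958 -> [958]
  root=958

Answer: 14 500 956 958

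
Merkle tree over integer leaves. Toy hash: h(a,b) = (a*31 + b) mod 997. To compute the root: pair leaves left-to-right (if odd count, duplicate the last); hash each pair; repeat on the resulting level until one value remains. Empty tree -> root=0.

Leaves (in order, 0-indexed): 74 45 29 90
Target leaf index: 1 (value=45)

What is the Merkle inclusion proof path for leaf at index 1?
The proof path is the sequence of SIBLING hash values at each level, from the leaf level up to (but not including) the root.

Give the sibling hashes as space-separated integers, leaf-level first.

Answer: 74 989

Derivation:
L0 (leaves): [74, 45, 29, 90], target index=1
L1: h(74,45)=(74*31+45)%997=345 [pair 0] h(29,90)=(29*31+90)%997=989 [pair 1] -> [345, 989]
  Sibling for proof at L0: 74
L2: h(345,989)=(345*31+989)%997=717 [pair 0] -> [717]
  Sibling for proof at L1: 989
Root: 717
Proof path (sibling hashes from leaf to root): [74, 989]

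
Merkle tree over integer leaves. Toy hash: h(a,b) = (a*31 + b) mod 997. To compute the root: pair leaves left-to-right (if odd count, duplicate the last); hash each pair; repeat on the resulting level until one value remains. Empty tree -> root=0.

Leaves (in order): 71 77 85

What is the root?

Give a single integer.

L0: [71, 77, 85]
L1: h(71,77)=(71*31+77)%997=284 h(85,85)=(85*31+85)%997=726 -> [284, 726]
L2: h(284,726)=(284*31+726)%997=557 -> [557]

Answer: 557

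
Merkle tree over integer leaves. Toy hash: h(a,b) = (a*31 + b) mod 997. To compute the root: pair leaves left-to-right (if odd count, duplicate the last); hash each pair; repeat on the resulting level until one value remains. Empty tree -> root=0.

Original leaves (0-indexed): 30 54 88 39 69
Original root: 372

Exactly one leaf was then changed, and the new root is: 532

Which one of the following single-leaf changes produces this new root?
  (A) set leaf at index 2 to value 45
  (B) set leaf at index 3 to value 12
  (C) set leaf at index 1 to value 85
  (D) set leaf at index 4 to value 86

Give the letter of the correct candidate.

Original leaves: [30, 54, 88, 39, 69]
Target new root: 532
Try each candidate change and compute the resulting root:
Candidate A: set leaf[2] = 45 -> leaves = [30, 54, 45, 39, 69]
  L0: [30, 54, 45, 39, 69]
  L1: h(30,54)=(30*31+54)%997=984 h(45,39)=(45*31+39)%997=437 h(69,69)=(69*31+69)%997=214 -> [984, 437, 214]
  L2: h(984,437)=(984*31+437)%997=34 h(214,214)=(214*31+214)%997=866 -> [34, 866]
  L3: h(34,866)=(34*31+866)%997=923 -> [923]
  root = 923 != target 532
Candidate B: set leaf[3] = 12 -> leaves = [30, 54, 88, 12, 69]
  L0: [30, 54, 88, 12, 69]
  L1: h(30,54)=(30*31+54)%997=984 h(88,12)=(88*31+12)%997=746 h(69,69)=(69*31+69)%997=214 -> [984, 746, 214]
  L2: h(984,746)=(984*31+746)%997=343 h(214,214)=(214*31+214)%997=866 -> [343, 866]
  L3: h(343,866)=(343*31+866)%997=532 -> [532]
  root = 532 == target 532  ** MATCH **
Candidate C: set leaf[1] = 85 -> leaves = [30, 85, 88, 39, 69]
  L0: [30, 85, 88, 39, 69]
  L1: h(30,85)=(30*31+85)%997=18 h(88,39)=(88*31+39)%997=773 h(69,69)=(69*31+69)%997=214 -> [18, 773, 214]
  L2: h(18,773)=(18*31+773)%997=334 h(214,214)=(214*31+214)%997=866 -> [334, 866]
  L3: h(334,866)=(334*31+866)%997=253 -> [253]
  root = 253 != target 532
Candidate D: set leaf[4] = 86 -> leaves = [30, 54, 88, 39, 86]
  L0: [30, 54, 88, 39, 86]
  L1: h(30,54)=(30*31+54)%997=984 h(88,39)=(88*31+39)%997=773 h(86,86)=(86*31+86)%997=758 -> [984, 773, 758]
  L2: h(984,773)=(984*31+773)%997=370 h(758,758)=(758*31+758)%997=328 -> [370, 328]
  L3: h(370,328)=(370*31+328)%997=831 -> [831]
  root = 831 != target 532
Candidate B produces the target root.

Answer: B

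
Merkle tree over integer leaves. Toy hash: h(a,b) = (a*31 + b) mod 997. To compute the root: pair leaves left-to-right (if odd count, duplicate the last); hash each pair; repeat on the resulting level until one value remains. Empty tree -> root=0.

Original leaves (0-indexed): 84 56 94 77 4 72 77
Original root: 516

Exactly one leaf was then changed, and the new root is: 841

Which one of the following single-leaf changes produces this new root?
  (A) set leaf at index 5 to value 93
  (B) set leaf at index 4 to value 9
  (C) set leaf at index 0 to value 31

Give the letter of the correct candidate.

Original leaves: [84, 56, 94, 77, 4, 72, 77]
Target new root: 841
Try each candidate change and compute the resulting root:
Candidate A: set leaf[5] = 93 -> leaves = [84, 56, 94, 77, 4, 93, 77]
  L0: [84, 56, 94, 77, 4, 93, 77]
  L1: h(84,56)=(84*31+56)%997=666 h(94,77)=(94*31+77)%997=0 h(4,93)=(4*31+93)%997=217 h(77,77)=(77*31+77)%997=470 -> [666, 0, 217, 470]
  L2: h(666,0)=(666*31+0)%997=706 h(217,470)=(217*31+470)%997=218 -> [706, 218]
  L3: h(706,218)=(706*31+218)%997=170 -> [170]
  root = 170 != target 841
Candidate B: set leaf[4] = 9 -> leaves = [84, 56, 94, 77, 9, 72, 77]
  L0: [84, 56, 94, 77, 9, 72, 77]
  L1: h(84,56)=(84*31+56)%997=666 h(94,77)=(94*31+77)%997=0 h(9,72)=(9*31+72)%997=351 h(77,77)=(77*31+77)%997=470 -> [666, 0, 351, 470]
  L2: h(666,0)=(666*31+0)%997=706 h(351,470)=(351*31+470)%997=384 -> [706, 384]
  L3: h(706,384)=(706*31+384)%997=336 -> [336]
  root = 336 != target 841
Candidate C: set leaf[0] = 31 -> leaves = [31, 56, 94, 77, 4, 72, 77]
  L0: [31, 56, 94, 77, 4, 72, 77]
  L1: h(31,56)=(31*31+56)%997=20 h(94,77)=(94*31+77)%997=0 h(4,72)=(4*31+72)%997=196 h(77,77)=(77*31+77)%997=470 -> [20, 0, 196, 470]
  L2: h(20,0)=(20*31+0)%997=620 h(196,470)=(196*31+470)%997=564 -> [620, 564]
  L3: h(620,564)=(620*31+564)%997=841 -> [841]
  root = 841 == target 841  ** MATCH **
Candidate C produces the target root.

Answer: C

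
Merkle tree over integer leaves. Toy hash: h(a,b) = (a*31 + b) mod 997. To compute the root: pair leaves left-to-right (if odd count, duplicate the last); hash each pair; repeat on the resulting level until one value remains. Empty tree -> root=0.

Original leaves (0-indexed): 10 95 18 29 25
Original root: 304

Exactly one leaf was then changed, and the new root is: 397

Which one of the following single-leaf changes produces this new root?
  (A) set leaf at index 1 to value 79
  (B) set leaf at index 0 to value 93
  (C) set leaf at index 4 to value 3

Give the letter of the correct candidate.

Original leaves: [10, 95, 18, 29, 25]
Target new root: 397
Try each candidate change and compute the resulting root:
Candidate A: set leaf[1] = 79 -> leaves = [10, 79, 18, 29, 25]
  L0: [10, 79, 18, 29, 25]
  L1: h(10,79)=(10*31+79)%997=389 h(18,29)=(18*31+29)%997=587 h(25,25)=(25*31+25)%997=800 -> [389, 587, 800]
  L2: h(389,587)=(389*31+587)%997=682 h(800,800)=(800*31+800)%997=675 -> [682, 675]
  L3: h(682,675)=(682*31+675)%997=880 -> [880]
  root = 880 != target 397
Candidate B: set leaf[0] = 93 -> leaves = [93, 95, 18, 29, 25]
  L0: [93, 95, 18, 29, 25]
  L1: h(93,95)=(93*31+95)%997=984 h(18,29)=(18*31+29)%997=587 h(25,25)=(25*31+25)%997=800 -> [984, 587, 800]
  L2: h(984,587)=(984*31+587)%997=184 h(800,800)=(800*31+800)%997=675 -> [184, 675]
  L3: h(184,675)=(184*31+675)%997=397 -> [397]
  root = 397 == target 397  ** MATCH **
Candidate C: set leaf[4] = 3 -> leaves = [10, 95, 18, 29, 3]
  L0: [10, 95, 18, 29, 3]
  L1: h(10,95)=(10*31+95)%997=405 h(18,29)=(18*31+29)%997=587 h(3,3)=(3*31+3)%997=96 -> [405, 587, 96]
  L2: h(405,587)=(405*31+587)%997=181 h(96,96)=(96*31+96)%997=81 -> [181, 81]
  L3: h(181,81)=(181*31+81)%997=707 -> [707]
  root = 707 != target 397
Candidate B produces the target root.

Answer: B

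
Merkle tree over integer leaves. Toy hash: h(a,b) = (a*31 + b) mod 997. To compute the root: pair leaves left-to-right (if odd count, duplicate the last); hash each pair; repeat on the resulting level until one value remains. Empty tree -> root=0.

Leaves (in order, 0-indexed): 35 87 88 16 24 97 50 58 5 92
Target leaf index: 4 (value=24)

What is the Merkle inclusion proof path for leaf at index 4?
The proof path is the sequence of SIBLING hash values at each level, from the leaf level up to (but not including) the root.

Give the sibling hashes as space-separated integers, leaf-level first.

L0 (leaves): [35, 87, 88, 16, 24, 97, 50, 58, 5, 92], target index=4
L1: h(35,87)=(35*31+87)%997=175 [pair 0] h(88,16)=(88*31+16)%997=750 [pair 1] h(24,97)=(24*31+97)%997=841 [pair 2] h(50,58)=(50*31+58)%997=611 [pair 3] h(5,92)=(5*31+92)%997=247 [pair 4] -> [175, 750, 841, 611, 247]
  Sibling for proof at L0: 97
L2: h(175,750)=(175*31+750)%997=193 [pair 0] h(841,611)=(841*31+611)%997=760 [pair 1] h(247,247)=(247*31+247)%997=925 [pair 2] -> [193, 760, 925]
  Sibling for proof at L1: 611
L3: h(193,760)=(193*31+760)%997=761 [pair 0] h(925,925)=(925*31+925)%997=687 [pair 1] -> [761, 687]
  Sibling for proof at L2: 193
L4: h(761,687)=(761*31+687)%997=350 [pair 0] -> [350]
  Sibling for proof at L3: 687
Root: 350
Proof path (sibling hashes from leaf to root): [97, 611, 193, 687]

Answer: 97 611 193 687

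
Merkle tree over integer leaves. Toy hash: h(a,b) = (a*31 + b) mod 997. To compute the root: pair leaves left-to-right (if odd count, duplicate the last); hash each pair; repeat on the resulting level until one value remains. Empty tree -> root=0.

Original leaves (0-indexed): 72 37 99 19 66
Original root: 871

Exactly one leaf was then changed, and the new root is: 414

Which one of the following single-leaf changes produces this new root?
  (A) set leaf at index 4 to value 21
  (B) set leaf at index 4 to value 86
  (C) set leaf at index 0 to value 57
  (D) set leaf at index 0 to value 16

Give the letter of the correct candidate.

Answer: B

Derivation:
Original leaves: [72, 37, 99, 19, 66]
Target new root: 414
Try each candidate change and compute the resulting root:
Candidate A: set leaf[4] = 21 -> leaves = [72, 37, 99, 19, 21]
  L0: [72, 37, 99, 19, 21]
  L1: h(72,37)=(72*31+37)%997=275 h(99,19)=(99*31+19)%997=97 h(21,21)=(21*31+21)%997=672 -> [275, 97, 672]
  L2: h(275,97)=(275*31+97)%997=646 h(672,672)=(672*31+672)%997=567 -> [646, 567]
  L3: h(646,567)=(646*31+567)%997=653 -> [653]
  root = 653 != target 414
Candidate B: set leaf[4] = 86 -> leaves = [72, 37, 99, 19, 86]
  L0: [72, 37, 99, 19, 86]
  L1: h(72,37)=(72*31+37)%997=275 h(99,19)=(99*31+19)%997=97 h(86,86)=(86*31+86)%997=758 -> [275, 97, 758]
  L2: h(275,97)=(275*31+97)%997=646 h(758,758)=(758*31+758)%997=328 -> [646, 328]
  L3: h(646,328)=(646*31+328)%997=414 -> [414]
  root = 414 == target 414  ** MATCH **
Candidate C: set leaf[0] = 57 -> leaves = [57, 37, 99, 19, 66]
  L0: [57, 37, 99, 19, 66]
  L1: h(57,37)=(57*31+37)%997=807 h(99,19)=(99*31+19)%997=97 h(66,66)=(66*31+66)%997=118 -> [807, 97, 118]
  L2: h(807,97)=(807*31+97)%997=189 h(118,118)=(118*31+118)%997=785 -> [189, 785]
  L3: h(189,785)=(189*31+785)%997=662 -> [662]
  root = 662 != target 414
Candidate D: set leaf[0] = 16 -> leaves = [16, 37, 99, 19, 66]
  L0: [16, 37, 99, 19, 66]
  L1: h(16,37)=(16*31+37)%997=533 h(99,19)=(99*31+19)%997=97 h(66,66)=(66*31+66)%997=118 -> [533, 97, 118]
  L2: h(533,97)=(533*31+97)%997=668 h(118,118)=(118*31+118)%997=785 -> [668, 785]
  L3: h(668,785)=(668*31+785)%997=556 -> [556]
  root = 556 != target 414
Candidate B produces the target root.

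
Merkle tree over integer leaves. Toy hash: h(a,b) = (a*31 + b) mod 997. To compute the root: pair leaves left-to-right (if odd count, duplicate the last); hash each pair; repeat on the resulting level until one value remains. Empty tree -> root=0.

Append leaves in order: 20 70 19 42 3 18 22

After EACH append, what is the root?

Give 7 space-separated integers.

After append 20 (leaves=[20]):
  L0: [20]
  root=20
After append 70 (leaves=[20, 70]):
  L0: [20, 70]
  L1: h(20,70)=(20*31+70)%997=690 -> [690]
  root=690
After append 19 (leaves=[20, 70, 19]):
  L0: [20, 70, 19]
  L1: h(20,70)=(20*31+70)%997=690 h(19,19)=(19*31+19)%997=608 -> [690, 608]
  L2: h(690,608)=(690*31+608)%997=64 -> [64]
  root=64
After append 42 (leaves=[20, 70, 19, 42]):
  L0: [20, 70, 19, 42]
  L1: h(20,70)=(20*31+70)%997=690 h(19,42)=(19*31+42)%997=631 -> [690, 631]
  L2: h(690,631)=(690*31+631)%997=87 -> [87]
  root=87
After append 3 (leaves=[20, 70, 19, 42, 3]):
  L0: [20, 70, 19, 42, 3]
  L1: h(20,70)=(20*31+70)%997=690 h(19,42)=(19*31+42)%997=631 h(3,3)=(3*31+3)%997=96 -> [690, 631, 96]
  L2: h(690,631)=(690*31+631)%997=87 h(96,96)=(96*31+96)%997=81 -> [87, 81]
  L3: h(87,81)=(87*31+81)%997=784 -> [784]
  root=784
After append 18 (leaves=[20, 70, 19, 42, 3, 18]):
  L0: [20, 70, 19, 42, 3, 18]
  L1: h(20,70)=(20*31+70)%997=690 h(19,42)=(19*31+42)%997=631 h(3,18)=(3*31+18)%997=111 -> [690, 631, 111]
  L2: h(690,631)=(690*31+631)%997=87 h(111,111)=(111*31+111)%997=561 -> [87, 561]
  L3: h(87,561)=(87*31+561)%997=267 -> [267]
  root=267
After append 22 (leaves=[20, 70, 19, 42, 3, 18, 22]):
  L0: [20, 70, 19, 42, 3, 18, 22]
  L1: h(20,70)=(20*31+70)%997=690 h(19,42)=(19*31+42)%997=631 h(3,18)=(3*31+18)%997=111 h(22,22)=(22*31+22)%997=704 -> [690, 631, 111, 704]
  L2: h(690,631)=(690*31+631)%997=87 h(111,704)=(111*31+704)%997=157 -> [87, 157]
  L3: h(87,157)=(87*31+157)%997=860 -> [860]
  root=860

Answer: 20 690 64 87 784 267 860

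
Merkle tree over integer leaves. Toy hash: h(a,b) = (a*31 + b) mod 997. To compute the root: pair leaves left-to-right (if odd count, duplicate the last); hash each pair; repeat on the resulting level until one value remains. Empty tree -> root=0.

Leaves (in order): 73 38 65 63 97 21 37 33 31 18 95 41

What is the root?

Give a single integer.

L0: [73, 38, 65, 63, 97, 21, 37, 33, 31, 18, 95, 41]
L1: h(73,38)=(73*31+38)%997=307 h(65,63)=(65*31+63)%997=84 h(97,21)=(97*31+21)%997=37 h(37,33)=(37*31+33)%997=183 h(31,18)=(31*31+18)%997=979 h(95,41)=(95*31+41)%997=992 -> [307, 84, 37, 183, 979, 992]
L2: h(307,84)=(307*31+84)%997=628 h(37,183)=(37*31+183)%997=333 h(979,992)=(979*31+992)%997=434 -> [628, 333, 434]
L3: h(628,333)=(628*31+333)%997=858 h(434,434)=(434*31+434)%997=927 -> [858, 927]
L4: h(858,927)=(858*31+927)%997=606 -> [606]

Answer: 606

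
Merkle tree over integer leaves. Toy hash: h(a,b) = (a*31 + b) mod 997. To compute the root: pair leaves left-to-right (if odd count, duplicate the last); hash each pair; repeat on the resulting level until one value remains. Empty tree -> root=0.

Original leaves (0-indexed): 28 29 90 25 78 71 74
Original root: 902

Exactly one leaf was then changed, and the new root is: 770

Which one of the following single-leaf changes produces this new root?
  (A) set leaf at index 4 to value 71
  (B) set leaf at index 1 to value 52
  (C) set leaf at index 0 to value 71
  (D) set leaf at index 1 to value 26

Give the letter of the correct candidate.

Original leaves: [28, 29, 90, 25, 78, 71, 74]
Target new root: 770
Try each candidate change and compute the resulting root:
Candidate A: set leaf[4] = 71 -> leaves = [28, 29, 90, 25, 71, 71, 74]
  L0: [28, 29, 90, 25, 71, 71, 74]
  L1: h(28,29)=(28*31+29)%997=897 h(90,25)=(90*31+25)%997=821 h(71,71)=(71*31+71)%997=278 h(74,74)=(74*31+74)%997=374 -> [897, 821, 278, 374]
  L2: h(897,821)=(897*31+821)%997=712 h(278,374)=(278*31+374)%997=19 -> [712, 19]
  L3: h(712,19)=(712*31+19)%997=157 -> [157]
  root = 157 != target 770
Candidate B: set leaf[1] = 52 -> leaves = [28, 52, 90, 25, 78, 71, 74]
  L0: [28, 52, 90, 25, 78, 71, 74]
  L1: h(28,52)=(28*31+52)%997=920 h(90,25)=(90*31+25)%997=821 h(78,71)=(78*31+71)%997=495 h(74,74)=(74*31+74)%997=374 -> [920, 821, 495, 374]
  L2: h(920,821)=(920*31+821)%997=428 h(495,374)=(495*31+374)%997=764 -> [428, 764]
  L3: h(428,764)=(428*31+764)%997=74 -> [74]
  root = 74 != target 770
Candidate C: set leaf[0] = 71 -> leaves = [71, 29, 90, 25, 78, 71, 74]
  L0: [71, 29, 90, 25, 78, 71, 74]
  L1: h(71,29)=(71*31+29)%997=236 h(90,25)=(90*31+25)%997=821 h(78,71)=(78*31+71)%997=495 h(74,74)=(74*31+74)%997=374 -> [236, 821, 495, 374]
  L2: h(236,821)=(236*31+821)%997=161 h(495,374)=(495*31+374)%997=764 -> [161, 764]
  L3: h(161,764)=(161*31+764)%997=770 -> [770]
  root = 770 == target 770  ** MATCH **
Candidate D: set leaf[1] = 26 -> leaves = [28, 26, 90, 25, 78, 71, 74]
  L0: [28, 26, 90, 25, 78, 71, 74]
  L1: h(28,26)=(28*31+26)%997=894 h(90,25)=(90*31+25)%997=821 h(78,71)=(78*31+71)%997=495 h(74,74)=(74*31+74)%997=374 -> [894, 821, 495, 374]
  L2: h(894,821)=(894*31+821)%997=619 h(495,374)=(495*31+374)%997=764 -> [619, 764]
  L3: h(619,764)=(619*31+764)%997=13 -> [13]
  root = 13 != target 770
Candidate C produces the target root.

Answer: C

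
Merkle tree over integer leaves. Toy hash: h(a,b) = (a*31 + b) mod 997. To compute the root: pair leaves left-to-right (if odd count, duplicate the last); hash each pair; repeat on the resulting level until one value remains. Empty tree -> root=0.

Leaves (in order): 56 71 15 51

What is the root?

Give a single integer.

L0: [56, 71, 15, 51]
L1: h(56,71)=(56*31+71)%997=810 h(15,51)=(15*31+51)%997=516 -> [810, 516]
L2: h(810,516)=(810*31+516)%997=701 -> [701]

Answer: 701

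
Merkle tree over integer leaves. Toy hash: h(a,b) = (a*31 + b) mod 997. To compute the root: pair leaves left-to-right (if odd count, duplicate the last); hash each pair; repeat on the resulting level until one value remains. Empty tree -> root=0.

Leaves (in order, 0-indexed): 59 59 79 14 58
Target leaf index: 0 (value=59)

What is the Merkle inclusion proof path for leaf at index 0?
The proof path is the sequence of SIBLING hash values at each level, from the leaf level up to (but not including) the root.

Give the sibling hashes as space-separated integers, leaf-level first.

Answer: 59 469 569

Derivation:
L0 (leaves): [59, 59, 79, 14, 58], target index=0
L1: h(59,59)=(59*31+59)%997=891 [pair 0] h(79,14)=(79*31+14)%997=469 [pair 1] h(58,58)=(58*31+58)%997=859 [pair 2] -> [891, 469, 859]
  Sibling for proof at L0: 59
L2: h(891,469)=(891*31+469)%997=174 [pair 0] h(859,859)=(859*31+859)%997=569 [pair 1] -> [174, 569]
  Sibling for proof at L1: 469
L3: h(174,569)=(174*31+569)%997=978 [pair 0] -> [978]
  Sibling for proof at L2: 569
Root: 978
Proof path (sibling hashes from leaf to root): [59, 469, 569]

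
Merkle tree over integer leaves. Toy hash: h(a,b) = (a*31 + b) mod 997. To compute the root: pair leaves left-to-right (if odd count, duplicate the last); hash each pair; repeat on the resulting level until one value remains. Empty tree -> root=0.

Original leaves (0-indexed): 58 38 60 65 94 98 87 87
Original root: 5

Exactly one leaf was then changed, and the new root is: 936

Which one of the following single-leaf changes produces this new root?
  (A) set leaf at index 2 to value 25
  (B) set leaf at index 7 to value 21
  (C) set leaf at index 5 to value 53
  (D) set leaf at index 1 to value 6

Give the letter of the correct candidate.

Answer: B

Derivation:
Original leaves: [58, 38, 60, 65, 94, 98, 87, 87]
Target new root: 936
Try each candidate change and compute the resulting root:
Candidate A: set leaf[2] = 25 -> leaves = [58, 38, 25, 65, 94, 98, 87, 87]
  L0: [58, 38, 25, 65, 94, 98, 87, 87]
  L1: h(58,38)=(58*31+38)%997=839 h(25,65)=(25*31+65)%997=840 h(94,98)=(94*31+98)%997=21 h(87,87)=(87*31+87)%997=790 -> [839, 840, 21, 790]
  L2: h(839,840)=(839*31+840)%997=927 h(21,790)=(21*31+790)%997=444 -> [927, 444]
  L3: h(927,444)=(927*31+444)%997=268 -> [268]
  root = 268 != target 936
Candidate B: set leaf[7] = 21 -> leaves = [58, 38, 60, 65, 94, 98, 87, 21]
  L0: [58, 38, 60, 65, 94, 98, 87, 21]
  L1: h(58,38)=(58*31+38)%997=839 h(60,65)=(60*31+65)%997=928 h(94,98)=(94*31+98)%997=21 h(87,21)=(87*31+21)%997=724 -> [839, 928, 21, 724]
  L2: h(839,928)=(839*31+928)%997=18 h(21,724)=(21*31+724)%997=378 -> [18, 378]
  L3: h(18,378)=(18*31+378)%997=936 -> [936]
  root = 936 == target 936  ** MATCH **
Candidate C: set leaf[5] = 53 -> leaves = [58, 38, 60, 65, 94, 53, 87, 87]
  L0: [58, 38, 60, 65, 94, 53, 87, 87]
  L1: h(58,38)=(58*31+38)%997=839 h(60,65)=(60*31+65)%997=928 h(94,53)=(94*31+53)%997=973 h(87,87)=(87*31+87)%997=790 -> [839, 928, 973, 790]
  L2: h(839,928)=(839*31+928)%997=18 h(973,790)=(973*31+790)%997=46 -> [18, 46]
  L3: h(18,46)=(18*31+46)%997=604 -> [604]
  root = 604 != target 936
Candidate D: set leaf[1] = 6 -> leaves = [58, 6, 60, 65, 94, 98, 87, 87]
  L0: [58, 6, 60, 65, 94, 98, 87, 87]
  L1: h(58,6)=(58*31+6)%997=807 h(60,65)=(60*31+65)%997=928 h(94,98)=(94*31+98)%997=21 h(87,87)=(87*31+87)%997=790 -> [807, 928, 21, 790]
  L2: h(807,928)=(807*31+928)%997=23 h(21,790)=(21*31+790)%997=444 -> [23, 444]
  L3: h(23,444)=(23*31+444)%997=160 -> [160]
  root = 160 != target 936
Candidate B produces the target root.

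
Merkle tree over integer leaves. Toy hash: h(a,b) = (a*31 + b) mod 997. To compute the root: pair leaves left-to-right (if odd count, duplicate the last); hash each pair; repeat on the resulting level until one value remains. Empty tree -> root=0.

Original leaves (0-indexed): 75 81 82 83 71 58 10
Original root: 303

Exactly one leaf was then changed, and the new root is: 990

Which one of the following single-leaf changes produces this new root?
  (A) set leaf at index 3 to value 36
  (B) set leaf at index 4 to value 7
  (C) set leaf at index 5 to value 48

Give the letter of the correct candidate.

Answer: C

Derivation:
Original leaves: [75, 81, 82, 83, 71, 58, 10]
Target new root: 990
Try each candidate change and compute the resulting root:
Candidate A: set leaf[3] = 36 -> leaves = [75, 81, 82, 36, 71, 58, 10]
  L0: [75, 81, 82, 36, 71, 58, 10]
  L1: h(75,81)=(75*31+81)%997=412 h(82,36)=(82*31+36)%997=584 h(71,58)=(71*31+58)%997=265 h(10,10)=(10*31+10)%997=320 -> [412, 584, 265, 320]
  L2: h(412,584)=(412*31+584)%997=395 h(265,320)=(265*31+320)%997=559 -> [395, 559]
  L3: h(395,559)=(395*31+559)%997=840 -> [840]
  root = 840 != target 990
Candidate B: set leaf[4] = 7 -> leaves = [75, 81, 82, 83, 7, 58, 10]
  L0: [75, 81, 82, 83, 7, 58, 10]
  L1: h(75,81)=(75*31+81)%997=412 h(82,83)=(82*31+83)%997=631 h(7,58)=(7*31+58)%997=275 h(10,10)=(10*31+10)%997=320 -> [412, 631, 275, 320]
  L2: h(412,631)=(412*31+631)%997=442 h(275,320)=(275*31+320)%997=869 -> [442, 869]
  L3: h(442,869)=(442*31+869)%997=613 -> [613]
  root = 613 != target 990
Candidate C: set leaf[5] = 48 -> leaves = [75, 81, 82, 83, 71, 48, 10]
  L0: [75, 81, 82, 83, 71, 48, 10]
  L1: h(75,81)=(75*31+81)%997=412 h(82,83)=(82*31+83)%997=631 h(71,48)=(71*31+48)%997=255 h(10,10)=(10*31+10)%997=320 -> [412, 631, 255, 320]
  L2: h(412,631)=(412*31+631)%997=442 h(255,320)=(255*31+320)%997=249 -> [442, 249]
  L3: h(442,249)=(442*31+249)%997=990 -> [990]
  root = 990 == target 990  ** MATCH **
Candidate C produces the target root.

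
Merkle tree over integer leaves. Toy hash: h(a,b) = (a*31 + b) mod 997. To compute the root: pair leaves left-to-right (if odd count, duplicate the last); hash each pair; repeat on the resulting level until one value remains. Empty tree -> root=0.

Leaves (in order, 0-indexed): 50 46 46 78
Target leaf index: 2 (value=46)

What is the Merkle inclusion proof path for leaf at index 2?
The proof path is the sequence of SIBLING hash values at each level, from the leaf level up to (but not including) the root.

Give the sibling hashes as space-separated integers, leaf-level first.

L0 (leaves): [50, 46, 46, 78], target index=2
L1: h(50,46)=(50*31+46)%997=599 [pair 0] h(46,78)=(46*31+78)%997=507 [pair 1] -> [599, 507]
  Sibling for proof at L0: 78
L2: h(599,507)=(599*31+507)%997=133 [pair 0] -> [133]
  Sibling for proof at L1: 599
Root: 133
Proof path (sibling hashes from leaf to root): [78, 599]

Answer: 78 599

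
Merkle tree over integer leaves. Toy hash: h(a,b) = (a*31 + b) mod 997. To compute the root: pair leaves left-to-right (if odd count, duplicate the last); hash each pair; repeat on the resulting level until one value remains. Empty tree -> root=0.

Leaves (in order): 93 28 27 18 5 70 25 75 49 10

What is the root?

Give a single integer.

L0: [93, 28, 27, 18, 5, 70, 25, 75, 49, 10]
L1: h(93,28)=(93*31+28)%997=917 h(27,18)=(27*31+18)%997=855 h(5,70)=(5*31+70)%997=225 h(25,75)=(25*31+75)%997=850 h(49,10)=(49*31+10)%997=532 -> [917, 855, 225, 850, 532]
L2: h(917,855)=(917*31+855)%997=369 h(225,850)=(225*31+850)%997=846 h(532,532)=(532*31+532)%997=75 -> [369, 846, 75]
L3: h(369,846)=(369*31+846)%997=321 h(75,75)=(75*31+75)%997=406 -> [321, 406]
L4: h(321,406)=(321*31+406)%997=387 -> [387]

Answer: 387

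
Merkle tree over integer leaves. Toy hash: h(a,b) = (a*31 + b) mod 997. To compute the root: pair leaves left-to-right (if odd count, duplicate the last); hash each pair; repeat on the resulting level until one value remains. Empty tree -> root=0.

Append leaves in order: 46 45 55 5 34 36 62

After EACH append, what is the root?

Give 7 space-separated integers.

After append 46 (leaves=[46]):
  L0: [46]
  root=46
After append 45 (leaves=[46, 45]):
  L0: [46, 45]
  L1: h(46,45)=(46*31+45)%997=474 -> [474]
  root=474
After append 55 (leaves=[46, 45, 55]):
  L0: [46, 45, 55]
  L1: h(46,45)=(46*31+45)%997=474 h(55,55)=(55*31+55)%997=763 -> [474, 763]
  L2: h(474,763)=(474*31+763)%997=502 -> [502]
  root=502
After append 5 (leaves=[46, 45, 55, 5]):
  L0: [46, 45, 55, 5]
  L1: h(46,45)=(46*31+45)%997=474 h(55,5)=(55*31+5)%997=713 -> [474, 713]
  L2: h(474,713)=(474*31+713)%997=452 -> [452]
  root=452
After append 34 (leaves=[46, 45, 55, 5, 34]):
  L0: [46, 45, 55, 5, 34]
  L1: h(46,45)=(46*31+45)%997=474 h(55,5)=(55*31+5)%997=713 h(34,34)=(34*31+34)%997=91 -> [474, 713, 91]
  L2: h(474,713)=(474*31+713)%997=452 h(91,91)=(91*31+91)%997=918 -> [452, 918]
  L3: h(452,918)=(452*31+918)%997=972 -> [972]
  root=972
After append 36 (leaves=[46, 45, 55, 5, 34, 36]):
  L0: [46, 45, 55, 5, 34, 36]
  L1: h(46,45)=(46*31+45)%997=474 h(55,5)=(55*31+5)%997=713 h(34,36)=(34*31+36)%997=93 -> [474, 713, 93]
  L2: h(474,713)=(474*31+713)%997=452 h(93,93)=(93*31+93)%997=982 -> [452, 982]
  L3: h(452,982)=(452*31+982)%997=39 -> [39]
  root=39
After append 62 (leaves=[46, 45, 55, 5, 34, 36, 62]):
  L0: [46, 45, 55, 5, 34, 36, 62]
  L1: h(46,45)=(46*31+45)%997=474 h(55,5)=(55*31+5)%997=713 h(34,36)=(34*31+36)%997=93 h(62,62)=(62*31+62)%997=987 -> [474, 713, 93, 987]
  L2: h(474,713)=(474*31+713)%997=452 h(93,987)=(93*31+987)%997=879 -> [452, 879]
  L3: h(452,879)=(452*31+879)%997=933 -> [933]
  root=933

Answer: 46 474 502 452 972 39 933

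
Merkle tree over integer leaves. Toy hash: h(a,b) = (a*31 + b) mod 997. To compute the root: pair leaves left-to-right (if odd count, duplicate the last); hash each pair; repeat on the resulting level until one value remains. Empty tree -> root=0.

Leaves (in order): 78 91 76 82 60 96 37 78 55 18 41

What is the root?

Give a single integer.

Answer: 428

Derivation:
L0: [78, 91, 76, 82, 60, 96, 37, 78, 55, 18, 41]
L1: h(78,91)=(78*31+91)%997=515 h(76,82)=(76*31+82)%997=444 h(60,96)=(60*31+96)%997=959 h(37,78)=(37*31+78)%997=228 h(55,18)=(55*31+18)%997=726 h(41,41)=(41*31+41)%997=315 -> [515, 444, 959, 228, 726, 315]
L2: h(515,444)=(515*31+444)%997=457 h(959,228)=(959*31+228)%997=47 h(726,315)=(726*31+315)%997=887 -> [457, 47, 887]
L3: h(457,47)=(457*31+47)%997=256 h(887,887)=(887*31+887)%997=468 -> [256, 468]
L4: h(256,468)=(256*31+468)%997=428 -> [428]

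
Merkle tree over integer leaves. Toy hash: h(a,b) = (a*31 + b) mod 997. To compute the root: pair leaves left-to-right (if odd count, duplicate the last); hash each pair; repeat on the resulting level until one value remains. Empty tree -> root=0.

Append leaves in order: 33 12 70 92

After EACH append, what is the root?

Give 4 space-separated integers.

Answer: 33 38 427 449

Derivation:
After append 33 (leaves=[33]):
  L0: [33]
  root=33
After append 12 (leaves=[33, 12]):
  L0: [33, 12]
  L1: h(33,12)=(33*31+12)%997=38 -> [38]
  root=38
After append 70 (leaves=[33, 12, 70]):
  L0: [33, 12, 70]
  L1: h(33,12)=(33*31+12)%997=38 h(70,70)=(70*31+70)%997=246 -> [38, 246]
  L2: h(38,246)=(38*31+246)%997=427 -> [427]
  root=427
After append 92 (leaves=[33, 12, 70, 92]):
  L0: [33, 12, 70, 92]
  L1: h(33,12)=(33*31+12)%997=38 h(70,92)=(70*31+92)%997=268 -> [38, 268]
  L2: h(38,268)=(38*31+268)%997=449 -> [449]
  root=449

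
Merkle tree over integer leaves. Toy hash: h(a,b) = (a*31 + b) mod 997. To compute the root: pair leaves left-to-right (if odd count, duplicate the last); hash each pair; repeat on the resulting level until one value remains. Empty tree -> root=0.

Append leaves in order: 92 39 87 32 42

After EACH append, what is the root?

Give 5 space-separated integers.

After append 92 (leaves=[92]):
  L0: [92]
  root=92
After append 39 (leaves=[92, 39]):
  L0: [92, 39]
  L1: h(92,39)=(92*31+39)%997=897 -> [897]
  root=897
After append 87 (leaves=[92, 39, 87]):
  L0: [92, 39, 87]
  L1: h(92,39)=(92*31+39)%997=897 h(87,87)=(87*31+87)%997=790 -> [897, 790]
  L2: h(897,790)=(897*31+790)%997=681 -> [681]
  root=681
After append 32 (leaves=[92, 39, 87, 32]):
  L0: [92, 39, 87, 32]
  L1: h(92,39)=(92*31+39)%997=897 h(87,32)=(87*31+32)%997=735 -> [897, 735]
  L2: h(897,735)=(897*31+735)%997=626 -> [626]
  root=626
After append 42 (leaves=[92, 39, 87, 32, 42]):
  L0: [92, 39, 87, 32, 42]
  L1: h(92,39)=(92*31+39)%997=897 h(87,32)=(87*31+32)%997=735 h(42,42)=(42*31+42)%997=347 -> [897, 735, 347]
  L2: h(897,735)=(897*31+735)%997=626 h(347,347)=(347*31+347)%997=137 -> [626, 137]
  L3: h(626,137)=(626*31+137)%997=600 -> [600]
  root=600

Answer: 92 897 681 626 600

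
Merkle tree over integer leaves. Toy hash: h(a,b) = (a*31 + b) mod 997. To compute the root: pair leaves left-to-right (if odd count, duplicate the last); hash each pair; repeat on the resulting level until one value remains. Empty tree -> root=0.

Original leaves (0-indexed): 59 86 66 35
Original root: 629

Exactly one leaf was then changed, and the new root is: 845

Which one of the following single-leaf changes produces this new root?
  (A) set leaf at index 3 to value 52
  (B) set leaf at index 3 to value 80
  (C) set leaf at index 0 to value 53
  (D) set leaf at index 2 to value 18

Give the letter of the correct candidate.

Original leaves: [59, 86, 66, 35]
Target new root: 845
Try each candidate change and compute the resulting root:
Candidate A: set leaf[3] = 52 -> leaves = [59, 86, 66, 52]
  L0: [59, 86, 66, 52]
  L1: h(59,86)=(59*31+86)%997=918 h(66,52)=(66*31+52)%997=104 -> [918, 104]
  L2: h(918,104)=(918*31+104)%997=646 -> [646]
  root = 646 != target 845
Candidate B: set leaf[3] = 80 -> leaves = [59, 86, 66, 80]
  L0: [59, 86, 66, 80]
  L1: h(59,86)=(59*31+86)%997=918 h(66,80)=(66*31+80)%997=132 -> [918, 132]
  L2: h(918,132)=(918*31+132)%997=674 -> [674]
  root = 674 != target 845
Candidate C: set leaf[0] = 53 -> leaves = [53, 86, 66, 35]
  L0: [53, 86, 66, 35]
  L1: h(53,86)=(53*31+86)%997=732 h(66,35)=(66*31+35)%997=87 -> [732, 87]
  L2: h(732,87)=(732*31+87)%997=845 -> [845]
  root = 845 == target 845  ** MATCH **
Candidate D: set leaf[2] = 18 -> leaves = [59, 86, 18, 35]
  L0: [59, 86, 18, 35]
  L1: h(59,86)=(59*31+86)%997=918 h(18,35)=(18*31+35)%997=593 -> [918, 593]
  L2: h(918,593)=(918*31+593)%997=138 -> [138]
  root = 138 != target 845
Candidate C produces the target root.

Answer: C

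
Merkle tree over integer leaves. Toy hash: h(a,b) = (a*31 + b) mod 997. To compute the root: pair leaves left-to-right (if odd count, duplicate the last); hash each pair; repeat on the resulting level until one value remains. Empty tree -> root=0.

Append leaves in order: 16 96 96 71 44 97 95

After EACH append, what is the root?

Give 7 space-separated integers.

After append 16 (leaves=[16]):
  L0: [16]
  root=16
After append 96 (leaves=[16, 96]):
  L0: [16, 96]
  L1: h(16,96)=(16*31+96)%997=592 -> [592]
  root=592
After append 96 (leaves=[16, 96, 96]):
  L0: [16, 96, 96]
  L1: h(16,96)=(16*31+96)%997=592 h(96,96)=(96*31+96)%997=81 -> [592, 81]
  L2: h(592,81)=(592*31+81)%997=487 -> [487]
  root=487
After append 71 (leaves=[16, 96, 96, 71]):
  L0: [16, 96, 96, 71]
  L1: h(16,96)=(16*31+96)%997=592 h(96,71)=(96*31+71)%997=56 -> [592, 56]
  L2: h(592,56)=(592*31+56)%997=462 -> [462]
  root=462
After append 44 (leaves=[16, 96, 96, 71, 44]):
  L0: [16, 96, 96, 71, 44]
  L1: h(16,96)=(16*31+96)%997=592 h(96,71)=(96*31+71)%997=56 h(44,44)=(44*31+44)%997=411 -> [592, 56, 411]
  L2: h(592,56)=(592*31+56)%997=462 h(411,411)=(411*31+411)%997=191 -> [462, 191]
  L3: h(462,191)=(462*31+191)%997=555 -> [555]
  root=555
After append 97 (leaves=[16, 96, 96, 71, 44, 97]):
  L0: [16, 96, 96, 71, 44, 97]
  L1: h(16,96)=(16*31+96)%997=592 h(96,71)=(96*31+71)%997=56 h(44,97)=(44*31+97)%997=464 -> [592, 56, 464]
  L2: h(592,56)=(592*31+56)%997=462 h(464,464)=(464*31+464)%997=890 -> [462, 890]
  L3: h(462,890)=(462*31+890)%997=257 -> [257]
  root=257
After append 95 (leaves=[16, 96, 96, 71, 44, 97, 95]):
  L0: [16, 96, 96, 71, 44, 97, 95]
  L1: h(16,96)=(16*31+96)%997=592 h(96,71)=(96*31+71)%997=56 h(44,97)=(44*31+97)%997=464 h(95,95)=(95*31+95)%997=49 -> [592, 56, 464, 49]
  L2: h(592,56)=(592*31+56)%997=462 h(464,49)=(464*31+49)%997=475 -> [462, 475]
  L3: h(462,475)=(462*31+475)%997=839 -> [839]
  root=839

Answer: 16 592 487 462 555 257 839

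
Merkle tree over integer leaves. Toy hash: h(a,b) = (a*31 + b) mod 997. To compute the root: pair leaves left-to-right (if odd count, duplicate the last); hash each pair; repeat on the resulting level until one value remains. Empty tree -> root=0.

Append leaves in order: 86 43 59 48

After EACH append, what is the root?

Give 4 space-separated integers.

After append 86 (leaves=[86]):
  L0: [86]
  root=86
After append 43 (leaves=[86, 43]):
  L0: [86, 43]
  L1: h(86,43)=(86*31+43)%997=715 -> [715]
  root=715
After append 59 (leaves=[86, 43, 59]):
  L0: [86, 43, 59]
  L1: h(86,43)=(86*31+43)%997=715 h(59,59)=(59*31+59)%997=891 -> [715, 891]
  L2: h(715,891)=(715*31+891)%997=125 -> [125]
  root=125
After append 48 (leaves=[86, 43, 59, 48]):
  L0: [86, 43, 59, 48]
  L1: h(86,43)=(86*31+43)%997=715 h(59,48)=(59*31+48)%997=880 -> [715, 880]
  L2: h(715,880)=(715*31+880)%997=114 -> [114]
  root=114

Answer: 86 715 125 114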